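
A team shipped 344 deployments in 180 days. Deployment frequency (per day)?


Formula: deployments per day = releases / days
= 344 / 180
= 1.911 deploys/day
(equivalently, 13.38 deploys/week)

1.911 deploys/day


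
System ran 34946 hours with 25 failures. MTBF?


Formula: MTBF = Total operating time / Number of failures
MTBF = 34946 / 25
MTBF = 1397.84 hours

1397.84 hours


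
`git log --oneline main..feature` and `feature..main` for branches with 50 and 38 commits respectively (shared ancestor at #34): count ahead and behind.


Common ancestor: commit #34
feature commits after divergence: 50 - 34 = 16
main commits after divergence: 38 - 34 = 4
feature is 16 commits ahead of main
main is 4 commits ahead of feature

feature ahead: 16, main ahead: 4


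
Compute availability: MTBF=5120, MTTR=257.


Availability = MTBF / (MTBF + MTTR)
Availability = 5120 / (5120 + 257)
Availability = 5120 / 5377
Availability = 95.2204%

95.2204%


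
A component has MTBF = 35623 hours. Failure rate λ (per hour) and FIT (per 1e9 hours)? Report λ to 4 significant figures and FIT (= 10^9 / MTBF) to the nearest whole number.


Formula: λ = 1 / MTBF; FIT = λ × 1e9 = 1e9 / MTBF
λ = 1 / 35623 ≈ 2.807e-05 failures/hour
FIT = 1e9 / 35623 ≈ 28072 failures per 1e9 hours (nearest whole number)

λ = 2.807e-05 /h, FIT = 28072


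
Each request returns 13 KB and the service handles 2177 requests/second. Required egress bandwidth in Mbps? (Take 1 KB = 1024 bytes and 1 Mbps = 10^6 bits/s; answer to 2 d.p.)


Formula: Mbps = payload_bytes * RPS * 8 / 1e6
Payload per request = 13 KB = 13 * 1024 = 13312 bytes
Total bytes/sec = 13312 * 2177 = 28980224
Total bits/sec = 28980224 * 8 = 231841792
Mbps = 231841792 / 1e6 = 231.84

231.84 Mbps


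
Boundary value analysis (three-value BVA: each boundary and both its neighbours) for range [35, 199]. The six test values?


Range: [35, 199]
Boundaries: just below min, min, min+1, max-1, max, just above max
Values: [34, 35, 36, 198, 199, 200]

[34, 35, 36, 198, 199, 200]


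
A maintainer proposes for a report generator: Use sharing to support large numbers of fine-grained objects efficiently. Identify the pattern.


This matches the Flyweight pattern

Flyweight


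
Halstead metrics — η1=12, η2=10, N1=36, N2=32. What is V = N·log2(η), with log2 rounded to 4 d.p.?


Formula: V = N * log2(η), where N = N1 + N2 and η = η1 + η2
η = 12 + 10 = 22
N = 36 + 32 = 68
log2(22) ≈ 4.4594
V = 68 * 4.4594 = 303.24

303.24


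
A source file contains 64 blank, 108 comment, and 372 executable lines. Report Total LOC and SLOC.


Total LOC = blank + comment + code
Total LOC = 64 + 108 + 372 = 544
SLOC (source only) = code = 372

Total LOC: 544, SLOC: 372


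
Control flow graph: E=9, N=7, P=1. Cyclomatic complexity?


Formula: V(G) = E - N + 2P
V(G) = 9 - 7 + 2*1
V(G) = 2 + 2
V(G) = 4

4


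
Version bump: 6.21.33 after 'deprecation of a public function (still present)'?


Current: 6.21.33
Change category: 'deprecation of a public function (still present)' → minor bump
SemVer rule: minor bump → increment MINOR, reset PATCH to 0 (MAJOR unchanged)
New: 6.22.0

6.22.0


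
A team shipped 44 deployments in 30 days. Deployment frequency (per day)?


Formula: deployments per day = releases / days
= 44 / 30
= 1.467 deploys/day
(equivalently, 10.27 deploys/week)

1.467 deploys/day


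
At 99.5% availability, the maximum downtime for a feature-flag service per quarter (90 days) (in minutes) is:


Formula: allowed downtime = period * (100 - SLA) / 100
Period (quarter (90 days)) = 129600 minutes
Unavailability fraction = (100 - 99.5) / 100
Allowed downtime = 129600 * (100 - 99.5) / 100
Allowed downtime = 648.0 minutes

648.0 minutes


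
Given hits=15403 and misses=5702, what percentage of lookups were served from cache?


Formula: hit rate = hits / (hits + misses) * 100
hit rate = 15403 / (15403 + 5702) * 100
hit rate = 15403 / 21105 * 100
hit rate = 72.98%

72.98%


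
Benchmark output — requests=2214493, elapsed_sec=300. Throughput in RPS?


Formula: throughput = requests / seconds
throughput = 2214493 / 300
throughput = 7381.64 requests/second

7381.64 requests/second


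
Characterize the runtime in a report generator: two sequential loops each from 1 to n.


Reasoning: sequential dominates: O(n) + O(n) = O(n)
Complexity: O(n)

O(n)


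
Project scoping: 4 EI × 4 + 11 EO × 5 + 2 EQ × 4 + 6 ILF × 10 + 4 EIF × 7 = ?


UFP = EI*4 + EO*5 + EQ*4 + ILF*10 + EIF*7
UFP = 4*4 + 11*5 + 2*4 + 6*10 + 4*7
UFP = 16 + 55 + 8 + 60 + 28
UFP = 167

167


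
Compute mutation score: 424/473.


Mutation score = killed / total * 100
Mutation score = 424 / 473 * 100
Mutation score = 89.64%

89.64%


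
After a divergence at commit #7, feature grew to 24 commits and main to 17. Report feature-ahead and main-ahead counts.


Common ancestor: commit #7
feature commits after divergence: 24 - 7 = 17
main commits after divergence: 17 - 7 = 10
feature is 17 commits ahead of main
main is 10 commits ahead of feature

feature ahead: 17, main ahead: 10


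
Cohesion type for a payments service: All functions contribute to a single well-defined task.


Reasoning: Best: single purpose
Type: Functional cohesion

Functional cohesion


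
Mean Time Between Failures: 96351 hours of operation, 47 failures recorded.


Formula: MTBF = Total operating time / Number of failures
MTBF = 96351 / 47
MTBF = 2050.02 hours

2050.02 hours


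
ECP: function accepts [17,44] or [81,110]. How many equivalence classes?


Valid ranges: [17,44] and [81,110]
Class 1: x < 17 — invalid
Class 2: 17 ≤ x ≤ 44 — valid
Class 3: 44 < x < 81 — invalid (gap between ranges)
Class 4: 81 ≤ x ≤ 110 — valid
Class 5: x > 110 — invalid
Total equivalence classes: 5

5 equivalence classes


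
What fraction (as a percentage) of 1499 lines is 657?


Coverage = covered / total * 100
Coverage = 657 / 1499 * 100
Coverage = 43.83%

43.83%


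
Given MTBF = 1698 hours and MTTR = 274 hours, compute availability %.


Availability = MTBF / (MTBF + MTTR)
Availability = 1698 / (1698 + 274)
Availability = 1698 / 1972
Availability = 86.1055%

86.1055%


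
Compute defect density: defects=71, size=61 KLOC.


Defect density = defects / KLOC
Defect density = 71 / 61
Defect density = 1.164 defects/KLOC

1.164 defects/KLOC


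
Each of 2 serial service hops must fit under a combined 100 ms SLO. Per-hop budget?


Formula: per_stage = total_budget / stages
per_stage = 100 / 2
per_stage = 50.0 ms

50.0 ms


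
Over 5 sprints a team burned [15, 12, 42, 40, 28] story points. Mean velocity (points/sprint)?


Formula: Avg velocity = Total points / Number of sprints
Points: [15, 12, 42, 40, 28]
Sum = 15 + 12 + 42 + 40 + 28 = 137
Avg velocity = 137 / 5 = 27.4 points/sprint

27.4 points/sprint


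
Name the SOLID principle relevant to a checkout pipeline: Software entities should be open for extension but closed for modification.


This describes the Open/Closed Principle (OCP)

Open/Closed Principle (OCP)


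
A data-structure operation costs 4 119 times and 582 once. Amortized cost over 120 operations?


Formula: Amortized cost = Total cost / Operations
Total cost = (119 * 4) + (1 * 582)
Total cost = 476 + 582 = 1058
Amortized = 1058 / 120 = 8.8167

8.8167


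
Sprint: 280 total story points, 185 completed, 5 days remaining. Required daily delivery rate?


Formula: Required rate = Remaining points / Days left
Remaining = 280 - 185 = 95 points
Required rate = 95 / 5 = 19.0 points/day

19.0 points/day


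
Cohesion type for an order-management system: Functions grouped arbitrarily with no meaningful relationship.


Reasoning: Worst: random grouping
Type: Coincidental cohesion

Coincidental cohesion


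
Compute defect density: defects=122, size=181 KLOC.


Defect density = defects / KLOC
Defect density = 122 / 181
Defect density = 0.674 defects/KLOC

0.674 defects/KLOC


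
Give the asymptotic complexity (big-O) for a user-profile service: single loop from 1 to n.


Reasoning: one pass through n items
Complexity: O(n)

O(n)


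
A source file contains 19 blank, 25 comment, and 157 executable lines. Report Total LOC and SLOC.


Total LOC = blank + comment + code
Total LOC = 19 + 25 + 157 = 201
SLOC (source only) = code = 157

Total LOC: 201, SLOC: 157


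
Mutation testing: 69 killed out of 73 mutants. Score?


Mutation score = killed / total * 100
Mutation score = 69 / 73 * 100
Mutation score = 94.52%

94.52%


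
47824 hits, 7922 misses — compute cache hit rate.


Formula: hit rate = hits / (hits + misses) * 100
hit rate = 47824 / (47824 + 7922) * 100
hit rate = 47824 / 55746 * 100
hit rate = 85.79%

85.79%


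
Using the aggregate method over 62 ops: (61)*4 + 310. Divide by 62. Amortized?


Formula: Amortized cost = Total cost / Operations
Total cost = (61 * 4) + (1 * 310)
Total cost = 244 + 310 = 554
Amortized = 554 / 62 = 8.9355

8.9355


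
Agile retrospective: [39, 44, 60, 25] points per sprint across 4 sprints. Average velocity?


Formula: Avg velocity = Total points / Number of sprints
Points: [39, 44, 60, 25]
Sum = 39 + 44 + 60 + 25 = 168
Avg velocity = 168 / 4 = 42.0 points/sprint

42.0 points/sprint


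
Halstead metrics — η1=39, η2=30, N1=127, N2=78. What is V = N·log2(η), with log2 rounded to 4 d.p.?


Formula: V = N * log2(η), where N = N1 + N2 and η = η1 + η2
η = 39 + 30 = 69
N = 127 + 78 = 205
log2(69) ≈ 6.1085
V = 205 * 6.1085 = 1252.24

1252.24


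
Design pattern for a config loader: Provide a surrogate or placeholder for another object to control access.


This matches the Proxy pattern

Proxy


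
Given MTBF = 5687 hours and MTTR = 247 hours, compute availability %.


Availability = MTBF / (MTBF + MTTR)
Availability = 5687 / (5687 + 247)
Availability = 5687 / 5934
Availability = 95.8375%

95.8375%


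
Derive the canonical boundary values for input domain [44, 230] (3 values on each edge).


Range: [44, 230]
Boundaries: just below min, min, min+1, max-1, max, just above max
Values: [43, 44, 45, 229, 230, 231]

[43, 44, 45, 229, 230, 231]


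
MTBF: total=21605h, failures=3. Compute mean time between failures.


Formula: MTBF = Total operating time / Number of failures
MTBF = 21605 / 3
MTBF = 7201.67 hours

7201.67 hours


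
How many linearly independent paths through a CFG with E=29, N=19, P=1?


Formula: V(G) = E - N + 2P
V(G) = 29 - 19 + 2*1
V(G) = 10 + 2
V(G) = 12

12


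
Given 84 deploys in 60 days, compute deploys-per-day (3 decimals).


Formula: deployments per day = releases / days
= 84 / 60
= 1.4 deploys/day
(equivalently, 9.8 deploys/week)

1.4 deploys/day


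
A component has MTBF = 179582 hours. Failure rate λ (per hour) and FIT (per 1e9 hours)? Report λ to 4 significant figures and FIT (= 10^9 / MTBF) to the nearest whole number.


Formula: λ = 1 / MTBF; FIT = λ × 1e9 = 1e9 / MTBF
λ = 1 / 179582 ≈ 5.568e-06 failures/hour
FIT = 1e9 / 179582 ≈ 5568 failures per 1e9 hours (nearest whole number)

λ = 5.568e-06 /h, FIT = 5568


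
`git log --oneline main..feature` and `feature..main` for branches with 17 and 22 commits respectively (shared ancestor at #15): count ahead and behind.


Common ancestor: commit #15
feature commits after divergence: 17 - 15 = 2
main commits after divergence: 22 - 15 = 7
feature is 2 commits ahead of main
main is 7 commits ahead of feature

feature ahead: 2, main ahead: 7


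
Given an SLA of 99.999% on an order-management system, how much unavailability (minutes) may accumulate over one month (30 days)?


Formula: allowed downtime = period * (100 - SLA) / 100
Period (month (30 days)) = 43200 minutes
Unavailability fraction = (100 - 99.999) / 100
Allowed downtime = 43200 * (100 - 99.999) / 100
Allowed downtime = 0.432 minutes

0.432 minutes


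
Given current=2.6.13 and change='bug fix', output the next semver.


Current: 2.6.13
Change category: 'bug fix' → patch bump
SemVer rule: patch bump → increment PATCH (MAJOR and MINOR unchanged)
New: 2.6.14

2.6.14


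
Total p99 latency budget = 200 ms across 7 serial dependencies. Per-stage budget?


Formula: per_stage = total_budget / stages
per_stage = 200 / 7
per_stage = 28.57 ms

28.57 ms


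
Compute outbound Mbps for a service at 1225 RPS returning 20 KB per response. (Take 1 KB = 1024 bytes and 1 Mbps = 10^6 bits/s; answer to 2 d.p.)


Formula: Mbps = payload_bytes * RPS * 8 / 1e6
Payload per request = 20 KB = 20 * 1024 = 20480 bytes
Total bytes/sec = 20480 * 1225 = 25088000
Total bits/sec = 25088000 * 8 = 200704000
Mbps = 200704000 / 1e6 = 200.7

200.7 Mbps


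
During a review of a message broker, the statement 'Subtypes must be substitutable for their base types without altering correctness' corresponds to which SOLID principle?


This describes the Liskov Substitution Principle (LSP)

Liskov Substitution Principle (LSP)


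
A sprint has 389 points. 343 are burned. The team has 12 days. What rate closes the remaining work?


Formula: Required rate = Remaining points / Days left
Remaining = 389 - 343 = 46 points
Required rate = 46 / 12 = 3.83 points/day

3.83 points/day


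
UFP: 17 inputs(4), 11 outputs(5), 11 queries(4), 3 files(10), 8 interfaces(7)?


UFP = EI*4 + EO*5 + EQ*4 + ILF*10 + EIF*7
UFP = 17*4 + 11*5 + 11*4 + 3*10 + 8*7
UFP = 68 + 55 + 44 + 30 + 56
UFP = 253

253


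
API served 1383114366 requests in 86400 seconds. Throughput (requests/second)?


Formula: throughput = requests / seconds
throughput = 1383114366 / 86400
throughput = 16008.27 requests/second

16008.27 requests/second


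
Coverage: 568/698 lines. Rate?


Coverage = covered / total * 100
Coverage = 568 / 698 * 100
Coverage = 81.38%

81.38%


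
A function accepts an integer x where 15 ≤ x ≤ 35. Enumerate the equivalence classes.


Valid range: [15, 35]
Class 1: x < 15 — invalid
Class 2: 15 ≤ x ≤ 35 — valid
Class 3: x > 35 — invalid
Total equivalence classes: 3

3 equivalence classes


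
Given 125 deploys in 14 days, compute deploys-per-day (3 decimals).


Formula: deployments per day = releases / days
= 125 / 14
= 8.929 deploys/day
(equivalently, 62.5 deploys/week)

8.929 deploys/day


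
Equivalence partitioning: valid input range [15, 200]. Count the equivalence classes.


Valid range: [15, 200]
Class 1: x < 15 — invalid
Class 2: 15 ≤ x ≤ 200 — valid
Class 3: x > 200 — invalid
Total equivalence classes: 3

3 equivalence classes


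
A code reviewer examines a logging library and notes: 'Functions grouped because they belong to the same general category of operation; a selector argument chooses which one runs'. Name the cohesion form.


Reasoning: Grouped by category of activity, not by data or sequence
Type: Logical cohesion

Logical cohesion


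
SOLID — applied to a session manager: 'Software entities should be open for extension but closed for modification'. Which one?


This describes the Open/Closed Principle (OCP)

Open/Closed Principle (OCP)


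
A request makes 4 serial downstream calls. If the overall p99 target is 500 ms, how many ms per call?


Formula: per_stage = total_budget / stages
per_stage = 500 / 4
per_stage = 125.0 ms

125.0 ms


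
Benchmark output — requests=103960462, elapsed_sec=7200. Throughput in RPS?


Formula: throughput = requests / seconds
throughput = 103960462 / 7200
throughput = 14438.95 requests/second

14438.95 requests/second


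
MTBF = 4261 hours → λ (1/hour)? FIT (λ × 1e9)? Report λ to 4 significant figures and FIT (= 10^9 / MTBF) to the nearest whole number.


Formula: λ = 1 / MTBF; FIT = λ × 1e9 = 1e9 / MTBF
λ = 1 / 4261 ≈ 2.347e-04 failures/hour
FIT = 1e9 / 4261 ≈ 234687 failures per 1e9 hours (nearest whole number)

λ = 2.347e-04 /h, FIT = 234687


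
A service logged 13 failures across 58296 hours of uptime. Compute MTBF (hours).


Formula: MTBF = Total operating time / Number of failures
MTBF = 58296 / 13
MTBF = 4484.31 hours

4484.31 hours


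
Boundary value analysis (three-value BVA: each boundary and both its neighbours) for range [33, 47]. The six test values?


Range: [33, 47]
Boundaries: just below min, min, min+1, max-1, max, just above max
Values: [32, 33, 34, 46, 47, 48]

[32, 33, 34, 46, 47, 48]


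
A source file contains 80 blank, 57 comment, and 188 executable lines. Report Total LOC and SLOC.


Total LOC = blank + comment + code
Total LOC = 80 + 57 + 188 = 325
SLOC (source only) = code = 188

Total LOC: 325, SLOC: 188


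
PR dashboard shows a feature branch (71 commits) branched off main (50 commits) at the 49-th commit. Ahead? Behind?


Common ancestor: commit #49
feature commits after divergence: 71 - 49 = 22
main commits after divergence: 50 - 49 = 1
feature is 22 commits ahead of main
main is 1 commits ahead of feature

feature ahead: 22, main ahead: 1


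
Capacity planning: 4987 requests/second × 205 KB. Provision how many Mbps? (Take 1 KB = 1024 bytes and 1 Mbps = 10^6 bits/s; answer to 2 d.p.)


Formula: Mbps = payload_bytes * RPS * 8 / 1e6
Payload per request = 205 KB = 205 * 1024 = 209920 bytes
Total bytes/sec = 209920 * 4987 = 1046871040
Total bits/sec = 1046871040 * 8 = 8374968320
Mbps = 8374968320 / 1e6 = 8374.97

8374.97 Mbps


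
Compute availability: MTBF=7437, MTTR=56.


Availability = MTBF / (MTBF + MTTR)
Availability = 7437 / (7437 + 56)
Availability = 7437 / 7493
Availability = 99.2526%

99.2526%


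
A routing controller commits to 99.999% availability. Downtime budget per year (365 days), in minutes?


Formula: allowed downtime = period * (100 - SLA) / 100
Period (year (365 days)) = 525600 minutes
Unavailability fraction = (100 - 99.999) / 100
Allowed downtime = 525600 * (100 - 99.999) / 100
Allowed downtime = 5.256 minutes

5.256 minutes


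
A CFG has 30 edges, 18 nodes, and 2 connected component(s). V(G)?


Formula: V(G) = E - N + 2P
V(G) = 30 - 18 + 2*2
V(G) = 12 + 4
V(G) = 16

16


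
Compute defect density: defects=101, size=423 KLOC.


Defect density = defects / KLOC
Defect density = 101 / 423
Defect density = 0.239 defects/KLOC

0.239 defects/KLOC


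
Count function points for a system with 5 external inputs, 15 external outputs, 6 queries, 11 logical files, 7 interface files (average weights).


UFP = EI*4 + EO*5 + EQ*4 + ILF*10 + EIF*7
UFP = 5*4 + 15*5 + 6*4 + 11*10 + 7*7
UFP = 20 + 75 + 24 + 110 + 49
UFP = 278

278


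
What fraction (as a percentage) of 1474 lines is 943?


Coverage = covered / total * 100
Coverage = 943 / 1474 * 100
Coverage = 63.98%

63.98%


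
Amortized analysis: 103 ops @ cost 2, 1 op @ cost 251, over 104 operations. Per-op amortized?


Formula: Amortized cost = Total cost / Operations
Total cost = (103 * 2) + (1 * 251)
Total cost = 206 + 251 = 457
Amortized = 457 / 104 = 4.3942

4.3942


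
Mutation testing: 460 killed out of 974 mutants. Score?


Mutation score = killed / total * 100
Mutation score = 460 / 974 * 100
Mutation score = 47.23%

47.23%


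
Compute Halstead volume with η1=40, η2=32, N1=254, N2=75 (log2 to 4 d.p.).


Formula: V = N * log2(η), where N = N1 + N2 and η = η1 + η2
η = 40 + 32 = 72
N = 254 + 75 = 329
log2(72) ≈ 6.1699
V = 329 * 6.1699 = 2029.90

2029.90


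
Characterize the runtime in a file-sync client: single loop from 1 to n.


Reasoning: one pass through n items
Complexity: O(n)

O(n)


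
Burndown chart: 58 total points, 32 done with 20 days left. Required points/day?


Formula: Required rate = Remaining points / Days left
Remaining = 58 - 32 = 26 points
Required rate = 26 / 20 = 1.3 points/day

1.3 points/day


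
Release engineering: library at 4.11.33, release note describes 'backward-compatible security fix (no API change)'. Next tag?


Current: 4.11.33
Change category: 'backward-compatible security fix (no API change)' → patch bump
SemVer rule: patch bump → increment PATCH (MAJOR and MINOR unchanged)
New: 4.11.34

4.11.34


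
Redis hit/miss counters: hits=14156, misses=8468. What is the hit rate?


Formula: hit rate = hits / (hits + misses) * 100
hit rate = 14156 / (14156 + 8468) * 100
hit rate = 14156 / 22624 * 100
hit rate = 62.57%

62.57%


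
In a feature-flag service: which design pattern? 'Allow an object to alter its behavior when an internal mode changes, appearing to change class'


This matches the State pattern

State


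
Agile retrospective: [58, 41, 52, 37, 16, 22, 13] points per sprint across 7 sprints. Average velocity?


Formula: Avg velocity = Total points / Number of sprints
Points: [58, 41, 52, 37, 16, 22, 13]
Sum = 58 + 41 + 52 + 37 + 16 + 22 + 13 = 239
Avg velocity = 239 / 7 = 34.14 points/sprint

34.14 points/sprint


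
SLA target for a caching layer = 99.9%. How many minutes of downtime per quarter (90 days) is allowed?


Formula: allowed downtime = period * (100 - SLA) / 100
Period (quarter (90 days)) = 129600 minutes
Unavailability fraction = (100 - 99.9) / 100
Allowed downtime = 129600 * (100 - 99.9) / 100
Allowed downtime = 129.6 minutes

129.6 minutes


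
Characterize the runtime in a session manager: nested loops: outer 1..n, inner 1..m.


Reasoning: product of independent bounds
Complexity: O(n*m)

O(n*m)


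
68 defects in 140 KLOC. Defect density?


Defect density = defects / KLOC
Defect density = 68 / 140
Defect density = 0.486 defects/KLOC

0.486 defects/KLOC


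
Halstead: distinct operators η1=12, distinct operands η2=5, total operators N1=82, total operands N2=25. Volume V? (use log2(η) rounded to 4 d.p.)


Formula: V = N * log2(η), where N = N1 + N2 and η = η1 + η2
η = 12 + 5 = 17
N = 82 + 25 = 107
log2(17) ≈ 4.0875
V = 107 * 4.0875 = 437.36

437.36


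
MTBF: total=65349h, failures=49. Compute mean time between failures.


Formula: MTBF = Total operating time / Number of failures
MTBF = 65349 / 49
MTBF = 1333.65 hours

1333.65 hours


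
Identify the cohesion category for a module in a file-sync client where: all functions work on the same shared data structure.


Reasoning: Functions share data
Type: Communicational cohesion

Communicational cohesion


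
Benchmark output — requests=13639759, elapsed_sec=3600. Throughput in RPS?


Formula: throughput = requests / seconds
throughput = 13639759 / 3600
throughput = 3788.82 requests/second

3788.82 requests/second


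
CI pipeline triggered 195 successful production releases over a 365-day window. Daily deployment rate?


Formula: deployments per day = releases / days
= 195 / 365
= 0.534 deploys/day
(equivalently, 3.74 deploys/week)

0.534 deploys/day


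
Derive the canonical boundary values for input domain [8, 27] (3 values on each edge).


Range: [8, 27]
Boundaries: just below min, min, min+1, max-1, max, just above max
Values: [7, 8, 9, 26, 27, 28]

[7, 8, 9, 26, 27, 28]


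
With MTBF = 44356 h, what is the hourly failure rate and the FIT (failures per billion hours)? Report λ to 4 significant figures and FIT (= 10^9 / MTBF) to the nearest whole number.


Formula: λ = 1 / MTBF; FIT = λ × 1e9 = 1e9 / MTBF
λ = 1 / 44356 ≈ 2.254e-05 failures/hour
FIT = 1e9 / 44356 ≈ 22545 failures per 1e9 hours (nearest whole number)

λ = 2.254e-05 /h, FIT = 22545


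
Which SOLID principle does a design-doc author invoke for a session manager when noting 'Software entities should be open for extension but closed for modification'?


This describes the Open/Closed Principle (OCP)

Open/Closed Principle (OCP)


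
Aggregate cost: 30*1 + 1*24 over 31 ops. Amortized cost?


Formula: Amortized cost = Total cost / Operations
Total cost = (30 * 1) + (1 * 24)
Total cost = 30 + 24 = 54
Amortized = 54 / 31 = 1.7419

1.7419


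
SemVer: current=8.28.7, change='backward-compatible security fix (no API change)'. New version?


Current: 8.28.7
Change category: 'backward-compatible security fix (no API change)' → patch bump
SemVer rule: patch bump → increment PATCH (MAJOR and MINOR unchanged)
New: 8.28.8

8.28.8


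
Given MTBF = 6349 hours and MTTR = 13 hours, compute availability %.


Availability = MTBF / (MTBF + MTTR)
Availability = 6349 / (6349 + 13)
Availability = 6349 / 6362
Availability = 99.7957%

99.7957%


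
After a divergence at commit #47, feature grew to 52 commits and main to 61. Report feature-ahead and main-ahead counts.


Common ancestor: commit #47
feature commits after divergence: 52 - 47 = 5
main commits after divergence: 61 - 47 = 14
feature is 5 commits ahead of main
main is 14 commits ahead of feature

feature ahead: 5, main ahead: 14


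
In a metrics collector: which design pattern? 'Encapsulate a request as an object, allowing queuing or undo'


This matches the Command pattern

Command


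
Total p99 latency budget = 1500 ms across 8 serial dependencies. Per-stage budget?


Formula: per_stage = total_budget / stages
per_stage = 1500 / 8
per_stage = 187.5 ms

187.5 ms


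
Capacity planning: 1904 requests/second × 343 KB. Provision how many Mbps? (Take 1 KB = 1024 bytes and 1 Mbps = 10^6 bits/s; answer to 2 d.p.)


Formula: Mbps = payload_bytes * RPS * 8 / 1e6
Payload per request = 343 KB = 343 * 1024 = 351232 bytes
Total bytes/sec = 351232 * 1904 = 668745728
Total bits/sec = 668745728 * 8 = 5349965824
Mbps = 5349965824 / 1e6 = 5349.97

5349.97 Mbps


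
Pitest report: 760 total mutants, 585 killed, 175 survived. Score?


Mutation score = killed / total * 100
Mutation score = 585 / 760 * 100
Mutation score = 76.97%

76.97%


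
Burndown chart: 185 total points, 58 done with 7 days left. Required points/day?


Formula: Required rate = Remaining points / Days left
Remaining = 185 - 58 = 127 points
Required rate = 127 / 7 = 18.14 points/day

18.14 points/day


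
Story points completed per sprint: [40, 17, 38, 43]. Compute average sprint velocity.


Formula: Avg velocity = Total points / Number of sprints
Points: [40, 17, 38, 43]
Sum = 40 + 17 + 38 + 43 = 138
Avg velocity = 138 / 4 = 34.5 points/sprint

34.5 points/sprint


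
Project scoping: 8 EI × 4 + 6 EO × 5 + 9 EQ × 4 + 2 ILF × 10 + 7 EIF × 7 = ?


UFP = EI*4 + EO*5 + EQ*4 + ILF*10 + EIF*7
UFP = 8*4 + 6*5 + 9*4 + 2*10 + 7*7
UFP = 32 + 30 + 36 + 20 + 49
UFP = 167

167


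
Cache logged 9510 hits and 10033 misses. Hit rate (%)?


Formula: hit rate = hits / (hits + misses) * 100
hit rate = 9510 / (9510 + 10033) * 100
hit rate = 9510 / 19543 * 100
hit rate = 48.66%

48.66%


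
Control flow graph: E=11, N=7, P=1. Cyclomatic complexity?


Formula: V(G) = E - N + 2P
V(G) = 11 - 7 + 2*1
V(G) = 4 + 2
V(G) = 6

6


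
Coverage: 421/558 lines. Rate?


Coverage = covered / total * 100
Coverage = 421 / 558 * 100
Coverage = 75.45%

75.45%


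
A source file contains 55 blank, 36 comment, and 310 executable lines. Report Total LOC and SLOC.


Total LOC = blank + comment + code
Total LOC = 55 + 36 + 310 = 401
SLOC (source only) = code = 310

Total LOC: 401, SLOC: 310


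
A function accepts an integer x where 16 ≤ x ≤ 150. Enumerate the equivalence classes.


Valid range: [16, 150]
Class 1: x < 16 — invalid
Class 2: 16 ≤ x ≤ 150 — valid
Class 3: x > 150 — invalid
Total equivalence classes: 3

3 equivalence classes


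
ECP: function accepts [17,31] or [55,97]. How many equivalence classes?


Valid ranges: [17,31] and [55,97]
Class 1: x < 17 — invalid
Class 2: 17 ≤ x ≤ 31 — valid
Class 3: 31 < x < 55 — invalid (gap between ranges)
Class 4: 55 ≤ x ≤ 97 — valid
Class 5: x > 97 — invalid
Total equivalence classes: 5

5 equivalence classes


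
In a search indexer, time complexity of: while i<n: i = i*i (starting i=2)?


Reasoning: squaring drives double-exponential growth; iterations ~ log log n
Complexity: O(log log n)

O(log log n)


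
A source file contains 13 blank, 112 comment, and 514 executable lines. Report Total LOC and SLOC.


Total LOC = blank + comment + code
Total LOC = 13 + 112 + 514 = 639
SLOC (source only) = code = 514

Total LOC: 639, SLOC: 514


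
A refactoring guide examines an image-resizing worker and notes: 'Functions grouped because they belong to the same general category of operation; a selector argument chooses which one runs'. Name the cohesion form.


Reasoning: Grouped by category of activity, not by data or sequence
Type: Logical cohesion

Logical cohesion


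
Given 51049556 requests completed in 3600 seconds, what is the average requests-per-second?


Formula: throughput = requests / seconds
throughput = 51049556 / 3600
throughput = 14180.43 requests/second

14180.43 requests/second


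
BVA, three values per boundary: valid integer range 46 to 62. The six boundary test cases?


Range: [46, 62]
Boundaries: just below min, min, min+1, max-1, max, just above max
Values: [45, 46, 47, 61, 62, 63]

[45, 46, 47, 61, 62, 63]


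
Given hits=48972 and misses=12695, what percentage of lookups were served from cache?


Formula: hit rate = hits / (hits + misses) * 100
hit rate = 48972 / (48972 + 12695) * 100
hit rate = 48972 / 61667 * 100
hit rate = 79.41%

79.41%


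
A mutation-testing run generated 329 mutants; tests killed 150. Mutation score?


Mutation score = killed / total * 100
Mutation score = 150 / 329 * 100
Mutation score = 45.59%

45.59%


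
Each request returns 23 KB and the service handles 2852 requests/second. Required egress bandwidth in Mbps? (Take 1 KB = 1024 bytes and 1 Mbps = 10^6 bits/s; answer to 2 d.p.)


Formula: Mbps = payload_bytes * RPS * 8 / 1e6
Payload per request = 23 KB = 23 * 1024 = 23552 bytes
Total bytes/sec = 23552 * 2852 = 67170304
Total bits/sec = 67170304 * 8 = 537362432
Mbps = 537362432 / 1e6 = 537.36

537.36 Mbps


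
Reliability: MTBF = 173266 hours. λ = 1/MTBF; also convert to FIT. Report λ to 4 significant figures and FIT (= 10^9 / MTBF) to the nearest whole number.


Formula: λ = 1 / MTBF; FIT = λ × 1e9 = 1e9 / MTBF
λ = 1 / 173266 ≈ 5.771e-06 failures/hour
FIT = 1e9 / 173266 ≈ 5771 failures per 1e9 hours (nearest whole number)

λ = 5.771e-06 /h, FIT = 5771


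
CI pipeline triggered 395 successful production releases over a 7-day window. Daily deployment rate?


Formula: deployments per day = releases / days
= 395 / 7
= 56.429 deploys/day
(equivalently, 395.0 deploys/week)

56.429 deploys/day


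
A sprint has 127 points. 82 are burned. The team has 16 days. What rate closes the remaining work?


Formula: Required rate = Remaining points / Days left
Remaining = 127 - 82 = 45 points
Required rate = 45 / 16 = 2.81 points/day

2.81 points/day


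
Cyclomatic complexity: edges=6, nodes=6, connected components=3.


Formula: V(G) = E - N + 2P
V(G) = 6 - 6 + 2*3
V(G) = 0 + 6
V(G) = 6

6


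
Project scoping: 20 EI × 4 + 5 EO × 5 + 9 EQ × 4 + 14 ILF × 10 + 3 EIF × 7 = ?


UFP = EI*4 + EO*5 + EQ*4 + ILF*10 + EIF*7
UFP = 20*4 + 5*5 + 9*4 + 14*10 + 3*7
UFP = 80 + 25 + 36 + 140 + 21
UFP = 302

302


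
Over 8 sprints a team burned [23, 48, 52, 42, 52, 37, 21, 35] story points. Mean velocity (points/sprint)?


Formula: Avg velocity = Total points / Number of sprints
Points: [23, 48, 52, 42, 52, 37, 21, 35]
Sum = 23 + 48 + 52 + 42 + 52 + 37 + 21 + 35 = 310
Avg velocity = 310 / 8 = 38.75 points/sprint

38.75 points/sprint


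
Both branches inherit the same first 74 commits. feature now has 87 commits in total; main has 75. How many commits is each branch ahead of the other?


Common ancestor: commit #74
feature commits after divergence: 87 - 74 = 13
main commits after divergence: 75 - 74 = 1
feature is 13 commits ahead of main
main is 1 commits ahead of feature

feature ahead: 13, main ahead: 1


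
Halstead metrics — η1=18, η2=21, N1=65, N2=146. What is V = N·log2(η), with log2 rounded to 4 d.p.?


Formula: V = N * log2(η), where N = N1 + N2 and η = η1 + η2
η = 18 + 21 = 39
N = 65 + 146 = 211
log2(39) ≈ 5.2854
V = 211 * 5.2854 = 1115.22

1115.22


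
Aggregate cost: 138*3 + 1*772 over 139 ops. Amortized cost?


Formula: Amortized cost = Total cost / Operations
Total cost = (138 * 3) + (1 * 772)
Total cost = 414 + 772 = 1186
Amortized = 1186 / 139 = 8.5324

8.5324


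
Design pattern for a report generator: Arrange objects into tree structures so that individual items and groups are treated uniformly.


This matches the Composite pattern

Composite


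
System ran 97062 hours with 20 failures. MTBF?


Formula: MTBF = Total operating time / Number of failures
MTBF = 97062 / 20
MTBF = 4853.1 hours

4853.1 hours


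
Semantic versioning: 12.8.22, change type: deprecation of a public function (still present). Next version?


Current: 12.8.22
Change category: 'deprecation of a public function (still present)' → minor bump
SemVer rule: minor bump → increment MINOR, reset PATCH to 0 (MAJOR unchanged)
New: 12.9.0

12.9.0


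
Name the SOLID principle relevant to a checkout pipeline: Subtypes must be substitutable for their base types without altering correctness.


This describes the Liskov Substitution Principle (LSP)

Liskov Substitution Principle (LSP)


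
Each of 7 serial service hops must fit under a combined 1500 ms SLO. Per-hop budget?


Formula: per_stage = total_budget / stages
per_stage = 1500 / 7
per_stage = 214.29 ms

214.29 ms


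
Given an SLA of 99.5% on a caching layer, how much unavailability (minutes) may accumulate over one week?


Formula: allowed downtime = period * (100 - SLA) / 100
Period (week) = 10080 minutes
Unavailability fraction = (100 - 99.5) / 100
Allowed downtime = 10080 * (100 - 99.5) / 100
Allowed downtime = 50.4 minutes

50.4 minutes


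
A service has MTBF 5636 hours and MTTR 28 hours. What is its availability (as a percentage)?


Availability = MTBF / (MTBF + MTTR)
Availability = 5636 / (5636 + 28)
Availability = 5636 / 5664
Availability = 99.5056%

99.5056%


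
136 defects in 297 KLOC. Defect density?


Defect density = defects / KLOC
Defect density = 136 / 297
Defect density = 0.458 defects/KLOC

0.458 defects/KLOC


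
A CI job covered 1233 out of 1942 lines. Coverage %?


Coverage = covered / total * 100
Coverage = 1233 / 1942 * 100
Coverage = 63.49%

63.49%


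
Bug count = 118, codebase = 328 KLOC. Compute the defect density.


Defect density = defects / KLOC
Defect density = 118 / 328
Defect density = 0.36 defects/KLOC

0.36 defects/KLOC


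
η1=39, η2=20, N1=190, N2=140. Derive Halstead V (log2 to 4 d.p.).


Formula: V = N * log2(η), where N = N1 + N2 and η = η1 + η2
η = 39 + 20 = 59
N = 190 + 140 = 330
log2(59) ≈ 5.8826
V = 330 * 5.8826 = 1941.26

1941.26


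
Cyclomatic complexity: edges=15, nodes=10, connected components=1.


Formula: V(G) = E - N + 2P
V(G) = 15 - 10 + 2*1
V(G) = 5 + 2
V(G) = 7

7


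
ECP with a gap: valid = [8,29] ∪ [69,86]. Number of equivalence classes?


Valid ranges: [8,29] and [69,86]
Class 1: x < 8 — invalid
Class 2: 8 ≤ x ≤ 29 — valid
Class 3: 29 < x < 69 — invalid (gap between ranges)
Class 4: 69 ≤ x ≤ 86 — valid
Class 5: x > 86 — invalid
Total equivalence classes: 5

5 equivalence classes


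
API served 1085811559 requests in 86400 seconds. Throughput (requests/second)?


Formula: throughput = requests / seconds
throughput = 1085811559 / 86400
throughput = 12567.26 requests/second

12567.26 requests/second


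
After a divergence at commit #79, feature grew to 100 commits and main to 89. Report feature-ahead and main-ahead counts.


Common ancestor: commit #79
feature commits after divergence: 100 - 79 = 21
main commits after divergence: 89 - 79 = 10
feature is 21 commits ahead of main
main is 10 commits ahead of feature

feature ahead: 21, main ahead: 10


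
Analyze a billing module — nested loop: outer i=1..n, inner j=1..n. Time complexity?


Reasoning: n iterations times n iterations
Complexity: O(n^2)

O(n^2)


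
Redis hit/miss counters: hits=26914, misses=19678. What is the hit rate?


Formula: hit rate = hits / (hits + misses) * 100
hit rate = 26914 / (26914 + 19678) * 100
hit rate = 26914 / 46592 * 100
hit rate = 57.77%

57.77%


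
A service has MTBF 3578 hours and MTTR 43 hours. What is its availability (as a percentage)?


Availability = MTBF / (MTBF + MTTR)
Availability = 3578 / (3578 + 43)
Availability = 3578 / 3621
Availability = 98.8125%

98.8125%


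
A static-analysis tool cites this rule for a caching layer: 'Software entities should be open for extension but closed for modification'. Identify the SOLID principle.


This describes the Open/Closed Principle (OCP)

Open/Closed Principle (OCP)


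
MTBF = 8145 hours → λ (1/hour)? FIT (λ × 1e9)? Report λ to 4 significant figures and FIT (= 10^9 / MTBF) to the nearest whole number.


Formula: λ = 1 / MTBF; FIT = λ × 1e9 = 1e9 / MTBF
λ = 1 / 8145 ≈ 1.228e-04 failures/hour
FIT = 1e9 / 8145 ≈ 122775 failures per 1e9 hours (nearest whole number)

λ = 1.228e-04 /h, FIT = 122775


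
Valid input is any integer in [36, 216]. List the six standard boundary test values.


Range: [36, 216]
Boundaries: just below min, min, min+1, max-1, max, just above max
Values: [35, 36, 37, 215, 216, 217]

[35, 36, 37, 215, 216, 217]


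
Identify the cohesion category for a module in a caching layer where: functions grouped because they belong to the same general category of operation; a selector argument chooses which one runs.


Reasoning: Grouped by category of activity, not by data or sequence
Type: Logical cohesion

Logical cohesion


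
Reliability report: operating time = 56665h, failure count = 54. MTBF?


Formula: MTBF = Total operating time / Number of failures
MTBF = 56665 / 54
MTBF = 1049.35 hours

1049.35 hours


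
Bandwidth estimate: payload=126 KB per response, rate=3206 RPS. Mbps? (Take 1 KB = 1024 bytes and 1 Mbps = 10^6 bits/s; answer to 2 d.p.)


Formula: Mbps = payload_bytes * RPS * 8 / 1e6
Payload per request = 126 KB = 126 * 1024 = 129024 bytes
Total bytes/sec = 129024 * 3206 = 413650944
Total bits/sec = 413650944 * 8 = 3309207552
Mbps = 3309207552 / 1e6 = 3309.21

3309.21 Mbps


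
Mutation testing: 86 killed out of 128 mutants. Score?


Mutation score = killed / total * 100
Mutation score = 86 / 128 * 100
Mutation score = 67.19%

67.19%


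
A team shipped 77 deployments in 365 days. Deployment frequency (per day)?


Formula: deployments per day = releases / days
= 77 / 365
= 0.211 deploys/day
(equivalently, 1.48 deploys/week)

0.211 deploys/day


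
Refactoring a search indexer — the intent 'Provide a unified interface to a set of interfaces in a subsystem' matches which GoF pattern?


This matches the Facade pattern

Facade


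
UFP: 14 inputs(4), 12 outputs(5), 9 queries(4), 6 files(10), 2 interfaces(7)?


UFP = EI*4 + EO*5 + EQ*4 + ILF*10 + EIF*7
UFP = 14*4 + 12*5 + 9*4 + 6*10 + 2*7
UFP = 56 + 60 + 36 + 60 + 14
UFP = 226

226


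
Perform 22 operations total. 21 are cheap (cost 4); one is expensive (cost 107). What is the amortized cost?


Formula: Amortized cost = Total cost / Operations
Total cost = (21 * 4) + (1 * 107)
Total cost = 84 + 107 = 191
Amortized = 191 / 22 = 8.6818

8.6818


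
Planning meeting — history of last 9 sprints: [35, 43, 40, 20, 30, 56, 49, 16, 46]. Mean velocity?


Formula: Avg velocity = Total points / Number of sprints
Points: [35, 43, 40, 20, 30, 56, 49, 16, 46]
Sum = 35 + 43 + 40 + 20 + 30 + 56 + 49 + 16 + 46 = 335
Avg velocity = 335 / 9 = 37.22 points/sprint

37.22 points/sprint


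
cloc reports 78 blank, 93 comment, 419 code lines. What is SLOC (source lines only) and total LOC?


Total LOC = blank + comment + code
Total LOC = 78 + 93 + 419 = 590
SLOC (source only) = code = 419

Total LOC: 590, SLOC: 419
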